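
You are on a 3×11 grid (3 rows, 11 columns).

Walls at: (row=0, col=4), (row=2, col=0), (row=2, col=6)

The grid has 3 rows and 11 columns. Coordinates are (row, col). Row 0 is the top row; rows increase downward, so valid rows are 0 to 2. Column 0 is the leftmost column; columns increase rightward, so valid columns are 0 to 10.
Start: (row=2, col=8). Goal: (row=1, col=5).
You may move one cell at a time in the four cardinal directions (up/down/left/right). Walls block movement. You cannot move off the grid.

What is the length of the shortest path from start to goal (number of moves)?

Answer: Shortest path length: 4

Derivation:
BFS from (row=2, col=8) until reaching (row=1, col=5):
  Distance 0: (row=2, col=8)
  Distance 1: (row=1, col=8), (row=2, col=7), (row=2, col=9)
  Distance 2: (row=0, col=8), (row=1, col=7), (row=1, col=9), (row=2, col=10)
  Distance 3: (row=0, col=7), (row=0, col=9), (row=1, col=6), (row=1, col=10)
  Distance 4: (row=0, col=6), (row=0, col=10), (row=1, col=5)  <- goal reached here
One shortest path (4 moves): (row=2, col=8) -> (row=2, col=7) -> (row=1, col=7) -> (row=1, col=6) -> (row=1, col=5)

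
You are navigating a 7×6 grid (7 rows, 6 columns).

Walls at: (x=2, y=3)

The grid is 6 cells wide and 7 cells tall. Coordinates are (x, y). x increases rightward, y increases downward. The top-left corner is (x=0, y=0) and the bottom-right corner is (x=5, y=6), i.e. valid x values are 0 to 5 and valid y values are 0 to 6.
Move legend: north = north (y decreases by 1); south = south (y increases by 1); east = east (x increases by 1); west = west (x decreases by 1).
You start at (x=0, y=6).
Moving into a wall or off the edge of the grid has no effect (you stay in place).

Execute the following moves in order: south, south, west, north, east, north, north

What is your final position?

Start: (x=0, y=6)
  south (south): blocked, stay at (x=0, y=6)
  south (south): blocked, stay at (x=0, y=6)
  west (west): blocked, stay at (x=0, y=6)
  north (north): (x=0, y=6) -> (x=0, y=5)
  east (east): (x=0, y=5) -> (x=1, y=5)
  north (north): (x=1, y=5) -> (x=1, y=4)
  north (north): (x=1, y=4) -> (x=1, y=3)
Final: (x=1, y=3)

Answer: Final position: (x=1, y=3)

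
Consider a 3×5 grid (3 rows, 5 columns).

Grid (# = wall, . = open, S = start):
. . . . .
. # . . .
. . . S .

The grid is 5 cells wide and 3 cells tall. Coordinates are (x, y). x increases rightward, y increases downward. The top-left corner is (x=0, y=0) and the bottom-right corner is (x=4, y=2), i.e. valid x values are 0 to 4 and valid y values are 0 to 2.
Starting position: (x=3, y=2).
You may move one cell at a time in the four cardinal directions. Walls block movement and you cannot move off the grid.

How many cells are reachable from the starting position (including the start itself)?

BFS flood-fill from (x=3, y=2):
  Distance 0: (x=3, y=2)
  Distance 1: (x=3, y=1), (x=2, y=2), (x=4, y=2)
  Distance 2: (x=3, y=0), (x=2, y=1), (x=4, y=1), (x=1, y=2)
  Distance 3: (x=2, y=0), (x=4, y=0), (x=0, y=2)
  Distance 4: (x=1, y=0), (x=0, y=1)
  Distance 5: (x=0, y=0)
Total reachable: 14 (grid has 14 open cells total)

Answer: Reachable cells: 14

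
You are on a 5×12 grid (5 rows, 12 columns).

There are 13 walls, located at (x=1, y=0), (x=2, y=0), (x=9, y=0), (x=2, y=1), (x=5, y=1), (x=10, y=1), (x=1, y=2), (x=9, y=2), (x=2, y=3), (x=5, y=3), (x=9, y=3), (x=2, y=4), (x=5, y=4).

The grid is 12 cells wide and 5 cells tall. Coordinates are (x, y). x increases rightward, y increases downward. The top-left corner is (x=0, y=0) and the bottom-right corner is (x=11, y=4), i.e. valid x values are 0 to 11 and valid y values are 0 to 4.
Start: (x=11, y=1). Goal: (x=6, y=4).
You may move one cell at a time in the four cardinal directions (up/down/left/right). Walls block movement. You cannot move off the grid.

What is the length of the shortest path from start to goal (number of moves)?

Answer: Shortest path length: 8

Derivation:
BFS from (x=11, y=1) until reaching (x=6, y=4):
  Distance 0: (x=11, y=1)
  Distance 1: (x=11, y=0), (x=11, y=2)
  Distance 2: (x=10, y=0), (x=10, y=2), (x=11, y=3)
  Distance 3: (x=10, y=3), (x=11, y=4)
  Distance 4: (x=10, y=4)
  Distance 5: (x=9, y=4)
  Distance 6: (x=8, y=4)
  Distance 7: (x=8, y=3), (x=7, y=4)
  Distance 8: (x=8, y=2), (x=7, y=3), (x=6, y=4)  <- goal reached here
One shortest path (8 moves): (x=11, y=1) -> (x=11, y=2) -> (x=10, y=2) -> (x=10, y=3) -> (x=10, y=4) -> (x=9, y=4) -> (x=8, y=4) -> (x=7, y=4) -> (x=6, y=4)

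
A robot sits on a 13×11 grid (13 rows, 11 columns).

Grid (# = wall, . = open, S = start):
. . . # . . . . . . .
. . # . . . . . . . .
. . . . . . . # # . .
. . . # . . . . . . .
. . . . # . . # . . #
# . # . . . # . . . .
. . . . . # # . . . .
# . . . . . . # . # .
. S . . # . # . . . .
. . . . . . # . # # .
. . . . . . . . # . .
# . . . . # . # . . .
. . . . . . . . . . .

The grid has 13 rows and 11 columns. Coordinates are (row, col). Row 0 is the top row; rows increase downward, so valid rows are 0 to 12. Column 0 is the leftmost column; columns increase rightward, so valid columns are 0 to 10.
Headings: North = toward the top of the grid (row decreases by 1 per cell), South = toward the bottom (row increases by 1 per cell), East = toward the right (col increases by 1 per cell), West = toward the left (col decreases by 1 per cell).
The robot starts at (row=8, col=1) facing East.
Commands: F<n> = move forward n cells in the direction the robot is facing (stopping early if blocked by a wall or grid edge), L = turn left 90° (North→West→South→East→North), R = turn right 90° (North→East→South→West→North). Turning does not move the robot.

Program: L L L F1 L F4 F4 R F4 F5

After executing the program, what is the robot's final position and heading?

Start: (row=8, col=1), facing East
  L: turn left, now facing North
  L: turn left, now facing West
  L: turn left, now facing South
  F1: move forward 1, now at (row=9, col=1)
  L: turn left, now facing East
  F4: move forward 4, now at (row=9, col=5)
  F4: move forward 0/4 (blocked), now at (row=9, col=5)
  R: turn right, now facing South
  F4: move forward 1/4 (blocked), now at (row=10, col=5)
  F5: move forward 0/5 (blocked), now at (row=10, col=5)
Final: (row=10, col=5), facing South

Answer: Final position: (row=10, col=5), facing South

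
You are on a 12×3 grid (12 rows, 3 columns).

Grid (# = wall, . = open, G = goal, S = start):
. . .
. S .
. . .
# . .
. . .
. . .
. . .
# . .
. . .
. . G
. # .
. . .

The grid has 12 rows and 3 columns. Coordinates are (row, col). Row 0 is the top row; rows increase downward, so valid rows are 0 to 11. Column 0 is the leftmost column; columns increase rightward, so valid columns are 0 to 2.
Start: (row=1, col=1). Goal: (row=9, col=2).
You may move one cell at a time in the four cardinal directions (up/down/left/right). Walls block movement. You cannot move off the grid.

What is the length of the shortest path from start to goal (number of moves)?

Answer: Shortest path length: 9

Derivation:
BFS from (row=1, col=1) until reaching (row=9, col=2):
  Distance 0: (row=1, col=1)
  Distance 1: (row=0, col=1), (row=1, col=0), (row=1, col=2), (row=2, col=1)
  Distance 2: (row=0, col=0), (row=0, col=2), (row=2, col=0), (row=2, col=2), (row=3, col=1)
  Distance 3: (row=3, col=2), (row=4, col=1)
  Distance 4: (row=4, col=0), (row=4, col=2), (row=5, col=1)
  Distance 5: (row=5, col=0), (row=5, col=2), (row=6, col=1)
  Distance 6: (row=6, col=0), (row=6, col=2), (row=7, col=1)
  Distance 7: (row=7, col=2), (row=8, col=1)
  Distance 8: (row=8, col=0), (row=8, col=2), (row=9, col=1)
  Distance 9: (row=9, col=0), (row=9, col=2)  <- goal reached here
One shortest path (9 moves): (row=1, col=1) -> (row=1, col=2) -> (row=2, col=2) -> (row=3, col=2) -> (row=4, col=2) -> (row=5, col=2) -> (row=6, col=2) -> (row=7, col=2) -> (row=8, col=2) -> (row=9, col=2)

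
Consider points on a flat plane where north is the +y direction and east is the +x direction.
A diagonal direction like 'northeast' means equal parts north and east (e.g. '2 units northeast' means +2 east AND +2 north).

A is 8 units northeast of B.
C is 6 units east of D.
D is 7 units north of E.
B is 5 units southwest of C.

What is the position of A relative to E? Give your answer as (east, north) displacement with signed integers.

Place E at the origin (east=0, north=0).
  D is 7 units north of E: delta (east=+0, north=+7); D at (east=0, north=7).
  C is 6 units east of D: delta (east=+6, north=+0); C at (east=6, north=7).
  B is 5 units southwest of C: delta (east=-5, north=-5); B at (east=1, north=2).
  A is 8 units northeast of B: delta (east=+8, north=+8); A at (east=9, north=10).
Therefore A relative to E: (east=9, north=10).

Answer: A is at (east=9, north=10) relative to E.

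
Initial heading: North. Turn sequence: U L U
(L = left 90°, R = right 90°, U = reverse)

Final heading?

Answer: Final heading: West

Derivation:
Start: North
  U (U-turn (180°)) -> South
  L (left (90° counter-clockwise)) -> East
  U (U-turn (180°)) -> West
Final: West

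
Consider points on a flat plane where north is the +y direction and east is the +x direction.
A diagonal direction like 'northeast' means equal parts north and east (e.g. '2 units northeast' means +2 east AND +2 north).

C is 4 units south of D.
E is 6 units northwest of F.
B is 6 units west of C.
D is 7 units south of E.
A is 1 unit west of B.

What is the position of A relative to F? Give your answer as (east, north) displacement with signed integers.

Answer: A is at (east=-13, north=-5) relative to F.

Derivation:
Place F at the origin (east=0, north=0).
  E is 6 units northwest of F: delta (east=-6, north=+6); E at (east=-6, north=6).
  D is 7 units south of E: delta (east=+0, north=-7); D at (east=-6, north=-1).
  C is 4 units south of D: delta (east=+0, north=-4); C at (east=-6, north=-5).
  B is 6 units west of C: delta (east=-6, north=+0); B at (east=-12, north=-5).
  A is 1 unit west of B: delta (east=-1, north=+0); A at (east=-13, north=-5).
Therefore A relative to F: (east=-13, north=-5).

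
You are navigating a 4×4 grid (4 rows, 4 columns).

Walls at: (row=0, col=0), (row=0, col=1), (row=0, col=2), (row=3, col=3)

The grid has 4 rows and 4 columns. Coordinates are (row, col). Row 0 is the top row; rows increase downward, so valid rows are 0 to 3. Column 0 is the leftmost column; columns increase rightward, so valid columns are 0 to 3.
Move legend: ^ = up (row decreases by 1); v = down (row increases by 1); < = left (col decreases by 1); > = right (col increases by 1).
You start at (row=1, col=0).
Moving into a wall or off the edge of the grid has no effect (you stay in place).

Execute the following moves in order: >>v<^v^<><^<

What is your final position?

Answer: Final position: (row=1, col=0)

Derivation:
Start: (row=1, col=0)
  > (right): (row=1, col=0) -> (row=1, col=1)
  > (right): (row=1, col=1) -> (row=1, col=2)
  v (down): (row=1, col=2) -> (row=2, col=2)
  < (left): (row=2, col=2) -> (row=2, col=1)
  ^ (up): (row=2, col=1) -> (row=1, col=1)
  v (down): (row=1, col=1) -> (row=2, col=1)
  ^ (up): (row=2, col=1) -> (row=1, col=1)
  < (left): (row=1, col=1) -> (row=1, col=0)
  > (right): (row=1, col=0) -> (row=1, col=1)
  < (left): (row=1, col=1) -> (row=1, col=0)
  ^ (up): blocked, stay at (row=1, col=0)
  < (left): blocked, stay at (row=1, col=0)
Final: (row=1, col=0)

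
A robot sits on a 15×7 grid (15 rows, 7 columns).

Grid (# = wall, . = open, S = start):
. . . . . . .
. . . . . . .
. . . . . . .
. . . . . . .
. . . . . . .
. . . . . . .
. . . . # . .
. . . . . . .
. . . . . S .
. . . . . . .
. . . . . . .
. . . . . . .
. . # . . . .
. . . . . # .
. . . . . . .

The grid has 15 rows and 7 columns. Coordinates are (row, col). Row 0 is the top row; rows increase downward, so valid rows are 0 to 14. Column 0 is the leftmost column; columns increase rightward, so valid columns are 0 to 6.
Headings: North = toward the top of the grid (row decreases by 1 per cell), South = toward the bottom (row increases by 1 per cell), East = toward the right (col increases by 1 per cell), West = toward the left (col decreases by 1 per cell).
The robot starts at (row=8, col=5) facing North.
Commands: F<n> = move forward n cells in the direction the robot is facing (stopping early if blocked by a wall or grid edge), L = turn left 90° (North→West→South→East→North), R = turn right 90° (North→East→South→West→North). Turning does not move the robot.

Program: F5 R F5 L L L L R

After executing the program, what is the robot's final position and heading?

Answer: Final position: (row=3, col=6), facing South

Derivation:
Start: (row=8, col=5), facing North
  F5: move forward 5, now at (row=3, col=5)
  R: turn right, now facing East
  F5: move forward 1/5 (blocked), now at (row=3, col=6)
  L: turn left, now facing North
  L: turn left, now facing West
  L: turn left, now facing South
  L: turn left, now facing East
  R: turn right, now facing South
Final: (row=3, col=6), facing South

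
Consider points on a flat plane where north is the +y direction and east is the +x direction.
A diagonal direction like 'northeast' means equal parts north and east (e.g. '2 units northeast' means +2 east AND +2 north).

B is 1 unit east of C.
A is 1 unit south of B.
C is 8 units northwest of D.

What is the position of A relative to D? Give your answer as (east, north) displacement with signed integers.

Answer: A is at (east=-7, north=7) relative to D.

Derivation:
Place D at the origin (east=0, north=0).
  C is 8 units northwest of D: delta (east=-8, north=+8); C at (east=-8, north=8).
  B is 1 unit east of C: delta (east=+1, north=+0); B at (east=-7, north=8).
  A is 1 unit south of B: delta (east=+0, north=-1); A at (east=-7, north=7).
Therefore A relative to D: (east=-7, north=7).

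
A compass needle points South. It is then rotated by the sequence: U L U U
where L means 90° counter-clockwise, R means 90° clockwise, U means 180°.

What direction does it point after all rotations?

Answer: Final heading: West

Derivation:
Start: South
  U (U-turn (180°)) -> North
  L (left (90° counter-clockwise)) -> West
  U (U-turn (180°)) -> East
  U (U-turn (180°)) -> West
Final: West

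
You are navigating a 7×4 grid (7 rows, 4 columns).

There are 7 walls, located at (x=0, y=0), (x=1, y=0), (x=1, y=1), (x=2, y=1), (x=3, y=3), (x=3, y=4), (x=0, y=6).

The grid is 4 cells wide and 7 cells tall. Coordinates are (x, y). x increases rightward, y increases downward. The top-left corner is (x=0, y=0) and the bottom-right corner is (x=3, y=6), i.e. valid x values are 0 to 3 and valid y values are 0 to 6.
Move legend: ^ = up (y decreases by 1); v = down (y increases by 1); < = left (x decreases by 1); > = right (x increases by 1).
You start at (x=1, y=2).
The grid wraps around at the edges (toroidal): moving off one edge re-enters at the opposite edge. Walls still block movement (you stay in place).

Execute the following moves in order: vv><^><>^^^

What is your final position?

Answer: Final position: (x=2, y=2)

Derivation:
Start: (x=1, y=2)
  v (down): (x=1, y=2) -> (x=1, y=3)
  v (down): (x=1, y=3) -> (x=1, y=4)
  > (right): (x=1, y=4) -> (x=2, y=4)
  < (left): (x=2, y=4) -> (x=1, y=4)
  ^ (up): (x=1, y=4) -> (x=1, y=3)
  > (right): (x=1, y=3) -> (x=2, y=3)
  < (left): (x=2, y=3) -> (x=1, y=3)
  > (right): (x=1, y=3) -> (x=2, y=3)
  ^ (up): (x=2, y=3) -> (x=2, y=2)
  ^ (up): blocked, stay at (x=2, y=2)
  ^ (up): blocked, stay at (x=2, y=2)
Final: (x=2, y=2)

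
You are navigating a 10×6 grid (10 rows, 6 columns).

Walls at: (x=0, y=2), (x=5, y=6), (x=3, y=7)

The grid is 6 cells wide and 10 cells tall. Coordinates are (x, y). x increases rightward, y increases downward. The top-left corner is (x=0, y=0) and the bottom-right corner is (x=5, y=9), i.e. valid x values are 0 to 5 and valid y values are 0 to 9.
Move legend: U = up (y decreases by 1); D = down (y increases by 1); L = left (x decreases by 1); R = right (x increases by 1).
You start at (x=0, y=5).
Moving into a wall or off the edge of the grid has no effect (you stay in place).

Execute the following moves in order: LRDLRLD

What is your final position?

Start: (x=0, y=5)
  L (left): blocked, stay at (x=0, y=5)
  R (right): (x=0, y=5) -> (x=1, y=5)
  D (down): (x=1, y=5) -> (x=1, y=6)
  L (left): (x=1, y=6) -> (x=0, y=6)
  R (right): (x=0, y=6) -> (x=1, y=6)
  L (left): (x=1, y=6) -> (x=0, y=6)
  D (down): (x=0, y=6) -> (x=0, y=7)
Final: (x=0, y=7)

Answer: Final position: (x=0, y=7)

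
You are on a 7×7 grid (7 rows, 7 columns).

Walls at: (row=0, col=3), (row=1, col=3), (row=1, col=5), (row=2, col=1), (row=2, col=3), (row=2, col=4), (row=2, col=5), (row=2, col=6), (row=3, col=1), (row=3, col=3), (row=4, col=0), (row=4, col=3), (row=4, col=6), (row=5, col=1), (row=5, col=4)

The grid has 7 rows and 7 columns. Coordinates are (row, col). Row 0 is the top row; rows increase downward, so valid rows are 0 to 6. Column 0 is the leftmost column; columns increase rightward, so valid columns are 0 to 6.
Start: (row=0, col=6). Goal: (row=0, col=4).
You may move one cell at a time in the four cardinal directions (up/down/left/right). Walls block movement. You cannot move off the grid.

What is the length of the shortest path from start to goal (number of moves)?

BFS from (row=0, col=6) until reaching (row=0, col=4):
  Distance 0: (row=0, col=6)
  Distance 1: (row=0, col=5), (row=1, col=6)
  Distance 2: (row=0, col=4)  <- goal reached here
One shortest path (2 moves): (row=0, col=6) -> (row=0, col=5) -> (row=0, col=4)

Answer: Shortest path length: 2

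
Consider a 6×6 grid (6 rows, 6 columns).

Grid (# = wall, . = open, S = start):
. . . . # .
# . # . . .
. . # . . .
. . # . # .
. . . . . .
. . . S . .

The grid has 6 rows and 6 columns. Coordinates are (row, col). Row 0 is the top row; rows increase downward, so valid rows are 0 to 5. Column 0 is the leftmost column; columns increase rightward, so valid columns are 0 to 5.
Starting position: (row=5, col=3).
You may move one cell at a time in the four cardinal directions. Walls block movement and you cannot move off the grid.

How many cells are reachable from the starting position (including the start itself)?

Answer: Reachable cells: 30

Derivation:
BFS flood-fill from (row=5, col=3):
  Distance 0: (row=5, col=3)
  Distance 1: (row=4, col=3), (row=5, col=2), (row=5, col=4)
  Distance 2: (row=3, col=3), (row=4, col=2), (row=4, col=4), (row=5, col=1), (row=5, col=5)
  Distance 3: (row=2, col=3), (row=4, col=1), (row=4, col=5), (row=5, col=0)
  Distance 4: (row=1, col=3), (row=2, col=4), (row=3, col=1), (row=3, col=5), (row=4, col=0)
  Distance 5: (row=0, col=3), (row=1, col=4), (row=2, col=1), (row=2, col=5), (row=3, col=0)
  Distance 6: (row=0, col=2), (row=1, col=1), (row=1, col=5), (row=2, col=0)
  Distance 7: (row=0, col=1), (row=0, col=5)
  Distance 8: (row=0, col=0)
Total reachable: 30 (grid has 30 open cells total)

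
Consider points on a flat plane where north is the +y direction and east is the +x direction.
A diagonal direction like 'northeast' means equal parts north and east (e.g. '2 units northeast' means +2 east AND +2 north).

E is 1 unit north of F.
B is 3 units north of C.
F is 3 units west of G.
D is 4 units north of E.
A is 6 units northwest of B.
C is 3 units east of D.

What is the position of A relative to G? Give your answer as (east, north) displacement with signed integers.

Place G at the origin (east=0, north=0).
  F is 3 units west of G: delta (east=-3, north=+0); F at (east=-3, north=0).
  E is 1 unit north of F: delta (east=+0, north=+1); E at (east=-3, north=1).
  D is 4 units north of E: delta (east=+0, north=+4); D at (east=-3, north=5).
  C is 3 units east of D: delta (east=+3, north=+0); C at (east=0, north=5).
  B is 3 units north of C: delta (east=+0, north=+3); B at (east=0, north=8).
  A is 6 units northwest of B: delta (east=-6, north=+6); A at (east=-6, north=14).
Therefore A relative to G: (east=-6, north=14).

Answer: A is at (east=-6, north=14) relative to G.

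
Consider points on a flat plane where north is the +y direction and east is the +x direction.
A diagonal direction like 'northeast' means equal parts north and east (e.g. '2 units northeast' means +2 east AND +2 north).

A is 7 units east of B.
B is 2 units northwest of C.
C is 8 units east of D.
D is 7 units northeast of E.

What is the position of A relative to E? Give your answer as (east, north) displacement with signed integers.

Answer: A is at (east=20, north=9) relative to E.

Derivation:
Place E at the origin (east=0, north=0).
  D is 7 units northeast of E: delta (east=+7, north=+7); D at (east=7, north=7).
  C is 8 units east of D: delta (east=+8, north=+0); C at (east=15, north=7).
  B is 2 units northwest of C: delta (east=-2, north=+2); B at (east=13, north=9).
  A is 7 units east of B: delta (east=+7, north=+0); A at (east=20, north=9).
Therefore A relative to E: (east=20, north=9).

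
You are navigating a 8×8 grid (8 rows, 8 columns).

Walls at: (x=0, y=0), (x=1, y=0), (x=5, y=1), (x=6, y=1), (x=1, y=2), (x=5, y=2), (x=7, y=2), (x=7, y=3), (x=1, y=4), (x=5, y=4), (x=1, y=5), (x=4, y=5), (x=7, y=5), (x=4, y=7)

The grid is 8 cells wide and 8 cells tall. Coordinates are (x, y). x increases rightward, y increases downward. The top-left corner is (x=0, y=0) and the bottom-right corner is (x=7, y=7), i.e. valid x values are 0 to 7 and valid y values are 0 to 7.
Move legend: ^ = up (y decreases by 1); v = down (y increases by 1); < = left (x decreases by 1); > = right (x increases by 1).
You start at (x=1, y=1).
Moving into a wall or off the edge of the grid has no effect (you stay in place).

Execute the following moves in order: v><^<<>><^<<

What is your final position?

Start: (x=1, y=1)
  v (down): blocked, stay at (x=1, y=1)
  > (right): (x=1, y=1) -> (x=2, y=1)
  < (left): (x=2, y=1) -> (x=1, y=1)
  ^ (up): blocked, stay at (x=1, y=1)
  < (left): (x=1, y=1) -> (x=0, y=1)
  < (left): blocked, stay at (x=0, y=1)
  > (right): (x=0, y=1) -> (x=1, y=1)
  > (right): (x=1, y=1) -> (x=2, y=1)
  < (left): (x=2, y=1) -> (x=1, y=1)
  ^ (up): blocked, stay at (x=1, y=1)
  < (left): (x=1, y=1) -> (x=0, y=1)
  < (left): blocked, stay at (x=0, y=1)
Final: (x=0, y=1)

Answer: Final position: (x=0, y=1)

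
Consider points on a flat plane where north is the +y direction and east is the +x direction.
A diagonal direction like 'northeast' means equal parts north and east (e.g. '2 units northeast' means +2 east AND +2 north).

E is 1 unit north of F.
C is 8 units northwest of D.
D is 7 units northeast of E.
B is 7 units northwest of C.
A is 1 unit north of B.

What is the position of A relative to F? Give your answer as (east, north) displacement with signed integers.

Place F at the origin (east=0, north=0).
  E is 1 unit north of F: delta (east=+0, north=+1); E at (east=0, north=1).
  D is 7 units northeast of E: delta (east=+7, north=+7); D at (east=7, north=8).
  C is 8 units northwest of D: delta (east=-8, north=+8); C at (east=-1, north=16).
  B is 7 units northwest of C: delta (east=-7, north=+7); B at (east=-8, north=23).
  A is 1 unit north of B: delta (east=+0, north=+1); A at (east=-8, north=24).
Therefore A relative to F: (east=-8, north=24).

Answer: A is at (east=-8, north=24) relative to F.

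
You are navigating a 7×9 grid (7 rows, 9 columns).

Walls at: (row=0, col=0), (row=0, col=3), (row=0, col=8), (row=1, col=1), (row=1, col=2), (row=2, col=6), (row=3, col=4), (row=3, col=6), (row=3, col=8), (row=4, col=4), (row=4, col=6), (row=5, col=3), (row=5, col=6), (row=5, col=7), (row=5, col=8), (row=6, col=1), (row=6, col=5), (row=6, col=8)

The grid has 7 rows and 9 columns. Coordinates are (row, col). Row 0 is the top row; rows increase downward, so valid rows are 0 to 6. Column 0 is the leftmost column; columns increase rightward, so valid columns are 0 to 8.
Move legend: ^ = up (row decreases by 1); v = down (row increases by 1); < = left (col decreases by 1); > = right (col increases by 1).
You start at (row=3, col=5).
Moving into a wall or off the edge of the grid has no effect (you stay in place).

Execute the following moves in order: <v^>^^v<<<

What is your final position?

Start: (row=3, col=5)
  < (left): blocked, stay at (row=3, col=5)
  v (down): (row=3, col=5) -> (row=4, col=5)
  ^ (up): (row=4, col=5) -> (row=3, col=5)
  > (right): blocked, stay at (row=3, col=5)
  ^ (up): (row=3, col=5) -> (row=2, col=5)
  ^ (up): (row=2, col=5) -> (row=1, col=5)
  v (down): (row=1, col=5) -> (row=2, col=5)
  < (left): (row=2, col=5) -> (row=2, col=4)
  < (left): (row=2, col=4) -> (row=2, col=3)
  < (left): (row=2, col=3) -> (row=2, col=2)
Final: (row=2, col=2)

Answer: Final position: (row=2, col=2)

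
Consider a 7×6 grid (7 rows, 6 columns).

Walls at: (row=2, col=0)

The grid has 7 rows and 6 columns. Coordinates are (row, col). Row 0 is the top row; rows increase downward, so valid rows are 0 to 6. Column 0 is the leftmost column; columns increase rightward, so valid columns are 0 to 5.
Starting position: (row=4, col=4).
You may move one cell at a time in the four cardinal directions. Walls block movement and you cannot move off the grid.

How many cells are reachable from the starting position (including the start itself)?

BFS flood-fill from (row=4, col=4):
  Distance 0: (row=4, col=4)
  Distance 1: (row=3, col=4), (row=4, col=3), (row=4, col=5), (row=5, col=4)
  Distance 2: (row=2, col=4), (row=3, col=3), (row=3, col=5), (row=4, col=2), (row=5, col=3), (row=5, col=5), (row=6, col=4)
  Distance 3: (row=1, col=4), (row=2, col=3), (row=2, col=5), (row=3, col=2), (row=4, col=1), (row=5, col=2), (row=6, col=3), (row=6, col=5)
  Distance 4: (row=0, col=4), (row=1, col=3), (row=1, col=5), (row=2, col=2), (row=3, col=1), (row=4, col=0), (row=5, col=1), (row=6, col=2)
  Distance 5: (row=0, col=3), (row=0, col=5), (row=1, col=2), (row=2, col=1), (row=3, col=0), (row=5, col=0), (row=6, col=1)
  Distance 6: (row=0, col=2), (row=1, col=1), (row=6, col=0)
  Distance 7: (row=0, col=1), (row=1, col=0)
  Distance 8: (row=0, col=0)
Total reachable: 41 (grid has 41 open cells total)

Answer: Reachable cells: 41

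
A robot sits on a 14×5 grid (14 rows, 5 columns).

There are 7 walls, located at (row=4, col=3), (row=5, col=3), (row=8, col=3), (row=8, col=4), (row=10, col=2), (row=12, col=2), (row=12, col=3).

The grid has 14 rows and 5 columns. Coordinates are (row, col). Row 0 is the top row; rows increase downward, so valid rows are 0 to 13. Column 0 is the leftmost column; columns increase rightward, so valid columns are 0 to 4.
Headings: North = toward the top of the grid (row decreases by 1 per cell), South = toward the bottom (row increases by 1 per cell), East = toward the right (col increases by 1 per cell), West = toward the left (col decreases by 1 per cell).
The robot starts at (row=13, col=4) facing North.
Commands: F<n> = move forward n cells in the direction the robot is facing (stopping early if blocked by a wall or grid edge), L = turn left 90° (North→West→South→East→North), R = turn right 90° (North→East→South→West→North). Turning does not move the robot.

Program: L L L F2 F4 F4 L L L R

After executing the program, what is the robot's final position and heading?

Start: (row=13, col=4), facing North
  L: turn left, now facing West
  L: turn left, now facing South
  L: turn left, now facing East
  F2: move forward 0/2 (blocked), now at (row=13, col=4)
  F4: move forward 0/4 (blocked), now at (row=13, col=4)
  F4: move forward 0/4 (blocked), now at (row=13, col=4)
  L: turn left, now facing North
  L: turn left, now facing West
  L: turn left, now facing South
  R: turn right, now facing West
Final: (row=13, col=4), facing West

Answer: Final position: (row=13, col=4), facing West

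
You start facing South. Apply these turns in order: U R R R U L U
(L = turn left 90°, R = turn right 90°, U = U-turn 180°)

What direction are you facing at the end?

Start: South
  U (U-turn (180°)) -> North
  R (right (90° clockwise)) -> East
  R (right (90° clockwise)) -> South
  R (right (90° clockwise)) -> West
  U (U-turn (180°)) -> East
  L (left (90° counter-clockwise)) -> North
  U (U-turn (180°)) -> South
Final: South

Answer: Final heading: South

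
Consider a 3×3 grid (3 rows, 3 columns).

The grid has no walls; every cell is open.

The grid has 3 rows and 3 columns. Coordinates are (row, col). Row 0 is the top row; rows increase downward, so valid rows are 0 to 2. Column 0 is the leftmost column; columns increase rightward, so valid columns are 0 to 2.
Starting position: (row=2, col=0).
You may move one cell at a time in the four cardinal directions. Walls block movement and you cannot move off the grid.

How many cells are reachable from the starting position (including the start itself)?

BFS flood-fill from (row=2, col=0):
  Distance 0: (row=2, col=0)
  Distance 1: (row=1, col=0), (row=2, col=1)
  Distance 2: (row=0, col=0), (row=1, col=1), (row=2, col=2)
  Distance 3: (row=0, col=1), (row=1, col=2)
  Distance 4: (row=0, col=2)
Total reachable: 9 (grid has 9 open cells total)

Answer: Reachable cells: 9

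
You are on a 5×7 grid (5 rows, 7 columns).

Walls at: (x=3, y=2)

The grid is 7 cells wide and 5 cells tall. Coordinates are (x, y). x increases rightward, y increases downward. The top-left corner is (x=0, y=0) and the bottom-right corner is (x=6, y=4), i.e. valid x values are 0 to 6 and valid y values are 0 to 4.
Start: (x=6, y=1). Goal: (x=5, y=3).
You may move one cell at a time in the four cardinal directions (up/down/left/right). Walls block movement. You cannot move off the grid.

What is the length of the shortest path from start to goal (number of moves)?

BFS from (x=6, y=1) until reaching (x=5, y=3):
  Distance 0: (x=6, y=1)
  Distance 1: (x=6, y=0), (x=5, y=1), (x=6, y=2)
  Distance 2: (x=5, y=0), (x=4, y=1), (x=5, y=2), (x=6, y=3)
  Distance 3: (x=4, y=0), (x=3, y=1), (x=4, y=2), (x=5, y=3), (x=6, y=4)  <- goal reached here
One shortest path (3 moves): (x=6, y=1) -> (x=5, y=1) -> (x=5, y=2) -> (x=5, y=3)

Answer: Shortest path length: 3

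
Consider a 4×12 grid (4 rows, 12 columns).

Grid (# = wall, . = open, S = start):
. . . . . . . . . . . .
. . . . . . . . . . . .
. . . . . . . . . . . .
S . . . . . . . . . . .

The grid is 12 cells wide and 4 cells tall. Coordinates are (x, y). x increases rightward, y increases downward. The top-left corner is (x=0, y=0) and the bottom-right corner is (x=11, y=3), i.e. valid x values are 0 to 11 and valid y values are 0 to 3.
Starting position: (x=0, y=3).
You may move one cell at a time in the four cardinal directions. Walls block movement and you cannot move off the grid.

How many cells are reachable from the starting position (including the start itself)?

BFS flood-fill from (x=0, y=3):
  Distance 0: (x=0, y=3)
  Distance 1: (x=0, y=2), (x=1, y=3)
  Distance 2: (x=0, y=1), (x=1, y=2), (x=2, y=3)
  Distance 3: (x=0, y=0), (x=1, y=1), (x=2, y=2), (x=3, y=3)
  Distance 4: (x=1, y=0), (x=2, y=1), (x=3, y=2), (x=4, y=3)
  Distance 5: (x=2, y=0), (x=3, y=1), (x=4, y=2), (x=5, y=3)
  Distance 6: (x=3, y=0), (x=4, y=1), (x=5, y=2), (x=6, y=3)
  Distance 7: (x=4, y=0), (x=5, y=1), (x=6, y=2), (x=7, y=3)
  Distance 8: (x=5, y=0), (x=6, y=1), (x=7, y=2), (x=8, y=3)
  Distance 9: (x=6, y=0), (x=7, y=1), (x=8, y=2), (x=9, y=3)
  Distance 10: (x=7, y=0), (x=8, y=1), (x=9, y=2), (x=10, y=3)
  Distance 11: (x=8, y=0), (x=9, y=1), (x=10, y=2), (x=11, y=3)
  Distance 12: (x=9, y=0), (x=10, y=1), (x=11, y=2)
  Distance 13: (x=10, y=0), (x=11, y=1)
  Distance 14: (x=11, y=0)
Total reachable: 48 (grid has 48 open cells total)

Answer: Reachable cells: 48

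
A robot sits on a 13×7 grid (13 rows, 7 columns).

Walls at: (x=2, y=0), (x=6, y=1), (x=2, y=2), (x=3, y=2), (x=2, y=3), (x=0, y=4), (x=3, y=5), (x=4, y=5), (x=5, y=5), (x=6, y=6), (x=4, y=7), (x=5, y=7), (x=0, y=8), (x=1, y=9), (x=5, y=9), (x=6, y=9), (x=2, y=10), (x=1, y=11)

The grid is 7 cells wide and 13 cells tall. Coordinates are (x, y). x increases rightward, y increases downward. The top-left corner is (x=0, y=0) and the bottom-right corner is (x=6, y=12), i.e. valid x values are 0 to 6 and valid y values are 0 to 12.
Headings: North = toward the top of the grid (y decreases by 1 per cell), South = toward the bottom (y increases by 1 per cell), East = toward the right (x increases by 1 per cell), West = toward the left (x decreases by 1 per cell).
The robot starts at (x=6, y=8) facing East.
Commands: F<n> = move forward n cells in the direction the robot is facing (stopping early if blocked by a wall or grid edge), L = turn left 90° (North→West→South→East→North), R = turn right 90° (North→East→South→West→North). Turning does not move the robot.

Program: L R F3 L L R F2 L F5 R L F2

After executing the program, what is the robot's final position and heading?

Start: (x=6, y=8), facing East
  L: turn left, now facing North
  R: turn right, now facing East
  F3: move forward 0/3 (blocked), now at (x=6, y=8)
  L: turn left, now facing North
  L: turn left, now facing West
  R: turn right, now facing North
  F2: move forward 1/2 (blocked), now at (x=6, y=7)
  L: turn left, now facing West
  F5: move forward 0/5 (blocked), now at (x=6, y=7)
  R: turn right, now facing North
  L: turn left, now facing West
  F2: move forward 0/2 (blocked), now at (x=6, y=7)
Final: (x=6, y=7), facing West

Answer: Final position: (x=6, y=7), facing West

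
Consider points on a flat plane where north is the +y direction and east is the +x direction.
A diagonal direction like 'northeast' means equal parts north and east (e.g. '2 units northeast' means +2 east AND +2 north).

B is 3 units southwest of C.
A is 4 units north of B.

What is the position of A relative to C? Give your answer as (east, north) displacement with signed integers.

Answer: A is at (east=-3, north=1) relative to C.

Derivation:
Place C at the origin (east=0, north=0).
  B is 3 units southwest of C: delta (east=-3, north=-3); B at (east=-3, north=-3).
  A is 4 units north of B: delta (east=+0, north=+4); A at (east=-3, north=1).
Therefore A relative to C: (east=-3, north=1).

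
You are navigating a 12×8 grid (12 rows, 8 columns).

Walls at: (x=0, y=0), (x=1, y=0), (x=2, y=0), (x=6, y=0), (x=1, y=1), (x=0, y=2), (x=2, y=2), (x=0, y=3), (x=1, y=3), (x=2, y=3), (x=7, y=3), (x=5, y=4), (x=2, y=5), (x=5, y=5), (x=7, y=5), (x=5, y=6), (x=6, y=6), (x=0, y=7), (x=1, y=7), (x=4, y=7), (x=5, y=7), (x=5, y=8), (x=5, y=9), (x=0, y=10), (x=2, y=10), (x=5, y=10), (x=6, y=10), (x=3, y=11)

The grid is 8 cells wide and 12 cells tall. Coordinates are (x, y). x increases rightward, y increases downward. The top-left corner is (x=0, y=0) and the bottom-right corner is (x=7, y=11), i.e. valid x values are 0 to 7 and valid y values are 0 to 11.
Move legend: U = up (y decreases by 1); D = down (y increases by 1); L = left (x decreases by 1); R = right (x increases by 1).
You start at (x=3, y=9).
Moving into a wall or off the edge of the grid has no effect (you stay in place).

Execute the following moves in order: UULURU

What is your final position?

Answer: Final position: (x=3, y=5)

Derivation:
Start: (x=3, y=9)
  U (up): (x=3, y=9) -> (x=3, y=8)
  U (up): (x=3, y=8) -> (x=3, y=7)
  L (left): (x=3, y=7) -> (x=2, y=7)
  U (up): (x=2, y=7) -> (x=2, y=6)
  R (right): (x=2, y=6) -> (x=3, y=6)
  U (up): (x=3, y=6) -> (x=3, y=5)
Final: (x=3, y=5)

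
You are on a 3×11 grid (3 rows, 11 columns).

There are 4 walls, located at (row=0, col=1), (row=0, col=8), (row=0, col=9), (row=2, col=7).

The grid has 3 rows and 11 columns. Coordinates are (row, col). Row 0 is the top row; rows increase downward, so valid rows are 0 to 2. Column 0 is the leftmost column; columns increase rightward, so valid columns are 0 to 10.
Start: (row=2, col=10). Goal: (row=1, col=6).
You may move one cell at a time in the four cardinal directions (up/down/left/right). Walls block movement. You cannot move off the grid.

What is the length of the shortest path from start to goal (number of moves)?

Answer: Shortest path length: 5

Derivation:
BFS from (row=2, col=10) until reaching (row=1, col=6):
  Distance 0: (row=2, col=10)
  Distance 1: (row=1, col=10), (row=2, col=9)
  Distance 2: (row=0, col=10), (row=1, col=9), (row=2, col=8)
  Distance 3: (row=1, col=8)
  Distance 4: (row=1, col=7)
  Distance 5: (row=0, col=7), (row=1, col=6)  <- goal reached here
One shortest path (5 moves): (row=2, col=10) -> (row=2, col=9) -> (row=2, col=8) -> (row=1, col=8) -> (row=1, col=7) -> (row=1, col=6)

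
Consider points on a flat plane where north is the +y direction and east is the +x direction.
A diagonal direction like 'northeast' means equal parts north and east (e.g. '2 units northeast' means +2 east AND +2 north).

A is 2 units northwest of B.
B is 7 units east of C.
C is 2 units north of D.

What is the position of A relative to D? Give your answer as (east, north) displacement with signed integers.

Answer: A is at (east=5, north=4) relative to D.

Derivation:
Place D at the origin (east=0, north=0).
  C is 2 units north of D: delta (east=+0, north=+2); C at (east=0, north=2).
  B is 7 units east of C: delta (east=+7, north=+0); B at (east=7, north=2).
  A is 2 units northwest of B: delta (east=-2, north=+2); A at (east=5, north=4).
Therefore A relative to D: (east=5, north=4).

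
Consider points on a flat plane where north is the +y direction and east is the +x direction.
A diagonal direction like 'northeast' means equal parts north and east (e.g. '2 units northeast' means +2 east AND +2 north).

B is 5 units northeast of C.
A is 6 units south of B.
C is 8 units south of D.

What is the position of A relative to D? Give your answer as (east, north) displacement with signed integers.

Place D at the origin (east=0, north=0).
  C is 8 units south of D: delta (east=+0, north=-8); C at (east=0, north=-8).
  B is 5 units northeast of C: delta (east=+5, north=+5); B at (east=5, north=-3).
  A is 6 units south of B: delta (east=+0, north=-6); A at (east=5, north=-9).
Therefore A relative to D: (east=5, north=-9).

Answer: A is at (east=5, north=-9) relative to D.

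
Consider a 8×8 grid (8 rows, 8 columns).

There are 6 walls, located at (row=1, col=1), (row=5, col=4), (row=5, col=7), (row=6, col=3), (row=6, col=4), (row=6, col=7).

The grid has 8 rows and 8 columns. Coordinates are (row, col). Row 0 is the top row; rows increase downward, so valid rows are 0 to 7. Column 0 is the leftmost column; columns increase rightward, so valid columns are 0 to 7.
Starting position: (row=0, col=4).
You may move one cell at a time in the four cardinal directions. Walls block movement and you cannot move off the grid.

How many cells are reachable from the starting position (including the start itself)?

Answer: Reachable cells: 58

Derivation:
BFS flood-fill from (row=0, col=4):
  Distance 0: (row=0, col=4)
  Distance 1: (row=0, col=3), (row=0, col=5), (row=1, col=4)
  Distance 2: (row=0, col=2), (row=0, col=6), (row=1, col=3), (row=1, col=5), (row=2, col=4)
  Distance 3: (row=0, col=1), (row=0, col=7), (row=1, col=2), (row=1, col=6), (row=2, col=3), (row=2, col=5), (row=3, col=4)
  Distance 4: (row=0, col=0), (row=1, col=7), (row=2, col=2), (row=2, col=6), (row=3, col=3), (row=3, col=5), (row=4, col=4)
  Distance 5: (row=1, col=0), (row=2, col=1), (row=2, col=7), (row=3, col=2), (row=3, col=6), (row=4, col=3), (row=4, col=5)
  Distance 6: (row=2, col=0), (row=3, col=1), (row=3, col=7), (row=4, col=2), (row=4, col=6), (row=5, col=3), (row=5, col=5)
  Distance 7: (row=3, col=0), (row=4, col=1), (row=4, col=7), (row=5, col=2), (row=5, col=6), (row=6, col=5)
  Distance 8: (row=4, col=0), (row=5, col=1), (row=6, col=2), (row=6, col=6), (row=7, col=5)
  Distance 9: (row=5, col=0), (row=6, col=1), (row=7, col=2), (row=7, col=4), (row=7, col=6)
  Distance 10: (row=6, col=0), (row=7, col=1), (row=7, col=3), (row=7, col=7)
  Distance 11: (row=7, col=0)
Total reachable: 58 (grid has 58 open cells total)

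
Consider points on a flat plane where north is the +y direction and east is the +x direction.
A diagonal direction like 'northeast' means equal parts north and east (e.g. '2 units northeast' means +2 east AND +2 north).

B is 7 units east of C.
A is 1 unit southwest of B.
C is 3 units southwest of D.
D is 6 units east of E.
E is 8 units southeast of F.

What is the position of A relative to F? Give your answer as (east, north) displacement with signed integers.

Answer: A is at (east=17, north=-12) relative to F.

Derivation:
Place F at the origin (east=0, north=0).
  E is 8 units southeast of F: delta (east=+8, north=-8); E at (east=8, north=-8).
  D is 6 units east of E: delta (east=+6, north=+0); D at (east=14, north=-8).
  C is 3 units southwest of D: delta (east=-3, north=-3); C at (east=11, north=-11).
  B is 7 units east of C: delta (east=+7, north=+0); B at (east=18, north=-11).
  A is 1 unit southwest of B: delta (east=-1, north=-1); A at (east=17, north=-12).
Therefore A relative to F: (east=17, north=-12).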